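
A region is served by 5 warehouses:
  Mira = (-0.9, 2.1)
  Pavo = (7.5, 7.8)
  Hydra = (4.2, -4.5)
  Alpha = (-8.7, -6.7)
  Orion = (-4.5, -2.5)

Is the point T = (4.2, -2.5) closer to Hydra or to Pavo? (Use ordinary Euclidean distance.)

Hydra

Compare squared distances:
d²(T, Hydra) = (4.2−4.2)² + (-2.5−(-4.5))² = 0 + 4 = 4
d²(T, Pavo) = (4.2−7.5)² + (-2.5−7.8)² = 10.89 + 106.09 = 116.98
4 < 116.98, so Hydra is closer.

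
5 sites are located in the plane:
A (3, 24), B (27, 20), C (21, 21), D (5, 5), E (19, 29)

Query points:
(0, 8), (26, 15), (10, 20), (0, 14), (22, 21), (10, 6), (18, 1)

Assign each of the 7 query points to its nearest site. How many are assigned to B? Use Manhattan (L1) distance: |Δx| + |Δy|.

1

(0, 8) — d to each: A:19, B:39, C:34, D:8, E:40 → nearest is D
(26, 15) — d to each: A:32, B:6, C:11, D:31, E:21 → nearest is B
(10, 20) — d to each: A:11, B:17, C:12, D:20, E:18 → nearest is A
(0, 14) — d to each: A:13, B:33, C:28, D:14, E:34 → nearest is A
(22, 21) — d to each: A:22, B:6, C:1, D:33, E:11 → nearest is C
(10, 6) — d to each: A:25, B:31, C:26, D:6, E:32 → nearest is D
(18, 1) — d to each: A:38, B:28, C:23, D:17, E:29 → nearest is D
1 of the 7 points has B as nearest.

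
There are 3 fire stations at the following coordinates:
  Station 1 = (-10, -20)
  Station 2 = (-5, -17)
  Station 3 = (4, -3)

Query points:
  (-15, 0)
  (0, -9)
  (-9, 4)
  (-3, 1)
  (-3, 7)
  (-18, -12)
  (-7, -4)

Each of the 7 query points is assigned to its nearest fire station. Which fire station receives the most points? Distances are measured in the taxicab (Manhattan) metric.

(-15, 0) — d to each: Station 1:25, Station 2:27, Station 3:22 → nearest is Station 3
(0, -9) — d to each: Station 1:21, Station 2:13, Station 3:10 → nearest is Station 3
(-9, 4) — d to each: Station 1:25, Station 2:25, Station 3:20 → nearest is Station 3
(-3, 1) — d to each: Station 1:28, Station 2:20, Station 3:11 → nearest is Station 3
(-3, 7) — d to each: Station 1:34, Station 2:26, Station 3:17 → nearest is Station 3
(-18, -12) — d to each: Station 1:16, Station 2:18, Station 3:31 → nearest is Station 1
(-7, -4) — d to each: Station 1:19, Station 2:15, Station 3:12 → nearest is Station 3
Tally — Station 1:1, Station 3:6. Station 3 captures the most (6).

Station 3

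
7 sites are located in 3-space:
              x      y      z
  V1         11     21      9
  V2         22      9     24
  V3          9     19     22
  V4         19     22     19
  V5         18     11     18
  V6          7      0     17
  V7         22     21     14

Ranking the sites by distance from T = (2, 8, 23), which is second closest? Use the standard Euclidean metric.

V3

Squared Euclidean distances:
|TV1|² = (2−11)² + (8−21)² + (23−9)² = 81 + 169 + 196 = 446
|TV2|² = (2−22)² + (8−9)² + (23−24)² = 400 + 1 + 1 = 402
|TV3|² = (2−9)² + (8−19)² + (23−22)² = 49 + 121 + 1 = 171
|TV4|² = (2−19)² + (8−22)² + (23−19)² = 289 + 196 + 16 = 501
|TV5|² = (2−18)² + (8−11)² + (23−18)² = 256 + 9 + 25 = 290
|TV6|² = (2−7)² + (8−0)² + (23−17)² = 25 + 64 + 36 = 125
|TV7|² = (2−22)² + (8−21)² + (23−14)² = 400 + 169 + 81 = 650
Sorted ascending: V6, V3, V5, … — the second-nearest is V3.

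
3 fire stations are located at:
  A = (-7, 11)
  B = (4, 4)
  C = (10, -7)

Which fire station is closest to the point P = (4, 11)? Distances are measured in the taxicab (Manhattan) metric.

d(P,A) = |4−(-7)| + |11−11| = 11 + 0 = 11
d(P,B) = |4−4| + |11−4| = 0 + 7 = 7
d(P,C) = |4−10| + |11−(-7)| = 6 + 18 = 24
The smallest is to B, so P lies in the Voronoi region of B.

B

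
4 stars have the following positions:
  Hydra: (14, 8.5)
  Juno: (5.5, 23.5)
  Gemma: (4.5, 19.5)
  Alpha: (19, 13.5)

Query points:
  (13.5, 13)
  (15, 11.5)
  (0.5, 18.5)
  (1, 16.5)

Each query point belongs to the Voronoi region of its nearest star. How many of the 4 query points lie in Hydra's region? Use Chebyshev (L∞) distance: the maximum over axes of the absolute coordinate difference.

(13.5, 13) — d to each: Hydra:4.5, Juno:10.5, Gemma:9, Alpha:5.5 → nearest is Hydra
(15, 11.5) — d to each: Hydra:3, Juno:12, Gemma:10.5, Alpha:4 → nearest is Hydra
(0.5, 18.5) — d to each: Hydra:13.5, Juno:5, Gemma:4, Alpha:18.5 → nearest is Gemma
(1, 16.5) — d to each: Hydra:13, Juno:7, Gemma:3.5, Alpha:18 → nearest is Gemma
2 of the 4 points have Hydra as nearest.

2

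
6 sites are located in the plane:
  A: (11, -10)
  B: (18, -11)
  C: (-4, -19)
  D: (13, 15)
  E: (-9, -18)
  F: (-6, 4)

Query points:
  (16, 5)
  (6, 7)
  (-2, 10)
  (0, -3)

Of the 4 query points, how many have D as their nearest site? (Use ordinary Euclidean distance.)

2

(16, 5) — d² to each: A:250, B:260, C:976, D:109, E:1154, F:485 → nearest is D
(6, 7) — d² to each: A:314, B:468, C:776, D:113, E:850, F:153 → nearest is D
(-2, 10) — d² to each: A:569, B:841, C:845, D:250, E:833, F:52 → nearest is F
(0, -3) — d² to each: A:170, B:388, C:272, D:493, E:306, F:85 → nearest is F
2 of the 4 points have D as nearest.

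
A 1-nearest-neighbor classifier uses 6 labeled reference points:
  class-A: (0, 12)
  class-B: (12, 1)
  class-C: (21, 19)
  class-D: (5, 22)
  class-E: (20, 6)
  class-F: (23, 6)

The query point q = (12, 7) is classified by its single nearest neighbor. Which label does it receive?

class-B

Squared Euclidean distances:
d²(q, class-A) = (12−0)² + (7−12)² = 144 + 25 = 169
d²(q, class-B) = (12−12)² + (7−1)² = 0 + 36 = 36
d²(q, class-C) = (12−21)² + (7−19)² = 81 + 144 = 225
d²(q, class-D) = (12−5)² + (7−22)² = 49 + 225 = 274
d²(q, class-E) = (12−20)² + (7−6)² = 64 + 1 = 65
d²(q, class-F) = (12−23)² + (7−6)² = 121 + 1 = 122
Minimum is at class-B.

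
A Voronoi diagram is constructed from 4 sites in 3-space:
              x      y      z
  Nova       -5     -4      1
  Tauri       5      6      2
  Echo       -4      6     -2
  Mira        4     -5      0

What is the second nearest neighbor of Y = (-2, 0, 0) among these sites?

Echo

Compare squared distances (the ordering matches that of the actual distances):
d²(Y, Nova) = 9 + 16 + 1 = 26
d²(Y, Tauri) = 49 + 36 + 4 = 89
d²(Y, Echo) = 4 + 36 + 4 = 44
d²(Y, Mira) = 36 + 25 + 0 = 61
Sorted ascending: Nova, Echo, Mira, … — the second-nearest is Echo.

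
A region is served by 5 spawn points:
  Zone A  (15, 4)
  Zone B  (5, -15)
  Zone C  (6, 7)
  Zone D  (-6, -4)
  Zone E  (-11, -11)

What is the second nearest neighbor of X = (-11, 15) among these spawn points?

Since √ is increasing, it suffices to compare squared distances:
d²(X, Zone A) = (-11−15)² + (15−4)² = 676 + 121 = 797
d²(X, Zone B) = (-11−5)² + (15−(-15))² = 256 + 900 = 1156
d²(X, Zone C) = (-11−6)² + (15−7)² = 289 + 64 = 353
d²(X, Zone D) = (-11−(-6))² + (15−(-4))² = 25 + 361 = 386
d²(X, Zone E) = (-11−(-11))² + (15−(-11))² = 0 + 676 = 676
Sorted ascending: Zone C, Zone D, Zone E, … — the second-nearest is Zone D.

Zone D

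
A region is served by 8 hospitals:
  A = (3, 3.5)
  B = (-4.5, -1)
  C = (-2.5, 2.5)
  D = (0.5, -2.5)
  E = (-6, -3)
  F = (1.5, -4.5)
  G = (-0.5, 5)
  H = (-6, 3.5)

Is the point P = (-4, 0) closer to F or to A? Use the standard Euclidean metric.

Compare squared distances:
|PF|² = (-4−1.5)² + (0−(-4.5))² = 30.25 + 20.25 = 50.5
|PA|² = (-4−3)² + (0−3.5)² = 49 + 12.25 = 61.25
50.5 < 61.25, so F is closer.

F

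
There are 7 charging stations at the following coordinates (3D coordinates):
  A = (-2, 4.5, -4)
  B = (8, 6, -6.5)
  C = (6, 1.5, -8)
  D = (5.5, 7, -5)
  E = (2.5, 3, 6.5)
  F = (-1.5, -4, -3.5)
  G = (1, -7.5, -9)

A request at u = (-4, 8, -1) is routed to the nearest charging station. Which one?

Since √ is increasing, it suffices to compare squared distances:
|uA|² = (-4−(-2))² + (8−4.5)² + (-1−(-4))² = 4 + 12.25 + 9 = 25.25
|uB|² = (-4−8)² + (8−6)² + (-1−(-6.5))² = 144 + 4 + 30.25 = 178.25
|uC|² = (-4−6)² + (8−1.5)² + (-1−(-8))² = 100 + 42.25 + 49 = 191.25
|uD|² = (-4−5.5)² + (8−7)² + (-1−(-5))² = 90.25 + 1 + 16 = 107.25
|uE|² = (-4−2.5)² + (8−3)² + (-1−6.5)² = 42.25 + 25 + 56.25 = 123.5
|uF|² = (-4−(-1.5))² + (8−(-4))² + (-1−(-3.5))² = 6.25 + 144 + 6.25 = 156.5
|uG|² = (-4−1)² + (8−(-7.5))² + (-1−(-9))² = 25 + 240.25 + 64 = 329.25
A is nearest.

A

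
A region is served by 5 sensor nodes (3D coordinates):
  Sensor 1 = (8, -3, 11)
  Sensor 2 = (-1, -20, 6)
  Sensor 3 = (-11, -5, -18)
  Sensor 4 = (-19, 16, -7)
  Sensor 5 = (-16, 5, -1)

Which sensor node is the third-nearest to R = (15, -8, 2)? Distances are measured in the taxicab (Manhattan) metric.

Sensor 5

d(R, Sensor 1) = 7 + 5 + 9 = 21
d(R, Sensor 2) = 16 + 12 + 4 = 32
d(R, Sensor 3) = 26 + 3 + 20 = 49
d(R, Sensor 4) = 34 + 24 + 9 = 67
d(R, Sensor 5) = 31 + 13 + 3 = 47
Sorted ascending: Sensor 1, Sensor 2, Sensor 5, Sensor 3, … — the third-nearest is Sensor 5.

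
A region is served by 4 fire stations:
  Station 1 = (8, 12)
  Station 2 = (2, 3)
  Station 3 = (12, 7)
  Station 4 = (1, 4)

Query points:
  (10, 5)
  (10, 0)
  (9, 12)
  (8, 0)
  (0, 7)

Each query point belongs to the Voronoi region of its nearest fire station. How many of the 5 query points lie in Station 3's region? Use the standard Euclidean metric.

2

(10, 5) — d² to each: Station 1:53, Station 2:68, Station 3:8, Station 4:82 → nearest is Station 3
(10, 0) — d² to each: Station 1:148, Station 2:73, Station 3:53, Station 4:97 → nearest is Station 3
(9, 12) — d² to each: Station 1:1, Station 2:130, Station 3:34, Station 4:128 → nearest is Station 1
(8, 0) — d² to each: Station 1:144, Station 2:45, Station 3:65, Station 4:65 → nearest is Station 2
(0, 7) — d² to each: Station 1:89, Station 2:20, Station 3:144, Station 4:10 → nearest is Station 4
2 of the 5 points have Station 3 as nearest.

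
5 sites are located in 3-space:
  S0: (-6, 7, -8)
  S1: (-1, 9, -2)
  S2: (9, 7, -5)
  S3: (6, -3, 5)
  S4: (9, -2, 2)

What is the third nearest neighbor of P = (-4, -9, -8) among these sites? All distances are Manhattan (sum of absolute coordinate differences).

S3

d(P,S0) = |-4−(-6)| + |-9−7| + |-8−(-8)| = 2 + 16 + 0 = 18
d(P,S1) = |-4−(-1)| + |-9−9| + |-8−(-2)| = 3 + 18 + 6 = 27
d(P,S2) = |-4−9| + |-9−7| + |-8−(-5)| = 13 + 16 + 3 = 32
d(P,S3) = |-4−6| + |-9−(-3)| + |-8−5| = 10 + 6 + 13 = 29
d(P,S4) = |-4−9| + |-9−(-2)| + |-8−2| = 13 + 7 + 10 = 30
Sorted ascending: S0, S1, S3, S4, … — the third-nearest is S3.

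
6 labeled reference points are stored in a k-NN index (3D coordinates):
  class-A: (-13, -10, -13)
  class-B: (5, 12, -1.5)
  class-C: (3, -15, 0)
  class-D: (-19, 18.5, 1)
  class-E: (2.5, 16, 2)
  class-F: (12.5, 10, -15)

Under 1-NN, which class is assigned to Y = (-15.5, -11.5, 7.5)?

Compare squared distances (the ordering matches that of the actual distances):
d²(Y, class-A) = (-15.5−(-13))² + (-11.5−(-10))² + (7.5−(-13))² = 6.25 + 2.25 + 420.25 = 428.75
d²(Y, class-B) = (-15.5−5)² + (-11.5−12)² + (7.5−(-1.5))² = 420.25 + 552.25 + 81 = 1053.5
d²(Y, class-C) = (-15.5−3)² + (-11.5−(-15))² + (7.5−0)² = 342.25 + 12.25 + 56.25 = 410.75
d²(Y, class-D) = (-15.5−(-19))² + (-11.5−18.5)² + (7.5−1)² = 12.25 + 900 + 42.25 = 954.5
d²(Y, class-E) = (-15.5−2.5)² + (-11.5−16)² + (7.5−2)² = 324 + 756.25 + 30.25 = 1110.5
d²(Y, class-F) = (-15.5−12.5)² + (-11.5−10)² + (7.5−(-15))² = 784 + 462.25 + 506.25 = 1752.5
Minimum is at class-C.

class-C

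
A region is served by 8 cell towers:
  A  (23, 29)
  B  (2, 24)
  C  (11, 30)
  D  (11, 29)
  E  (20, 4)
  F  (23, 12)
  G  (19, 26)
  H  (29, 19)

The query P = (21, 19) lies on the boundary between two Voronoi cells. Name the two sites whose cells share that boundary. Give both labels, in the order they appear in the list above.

Squared distances from P to each site:
|PA|² = 4 + 100 = 104
|PB|² = 361 + 25 = 386
|PC|² = 100 + 121 = 221
|PD|² = 100 + 100 = 200
|PE|² = 1 + 225 = 226
|PF|² = 4 + 49 = 53
|PG|² = 4 + 49 = 53
|PH|² = 64 + 0 = 64
P is equidistant from F and G (both at squared distance 53), and every other site is strictly farther — so P lies on the F–G Voronoi edge.

F and G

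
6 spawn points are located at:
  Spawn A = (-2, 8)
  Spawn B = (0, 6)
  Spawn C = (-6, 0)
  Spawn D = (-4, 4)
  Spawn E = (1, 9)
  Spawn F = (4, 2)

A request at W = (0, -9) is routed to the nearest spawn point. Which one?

Compare squared distances (the ordering matches that of the actual distances):
d²(W, Spawn A) = (0−(-2))² + (-9−8)² = 4 + 289 = 293
d²(W, Spawn B) = (0−0)² + (-9−6)² = 0 + 225 = 225
d²(W, Spawn C) = (0−(-6))² + (-9−0)² = 36 + 81 = 117
d²(W, Spawn D) = (0−(-4))² + (-9−4)² = 16 + 169 = 185
d²(W, Spawn E) = (0−1)² + (-9−9)² = 1 + 324 = 325
d²(W, Spawn F) = (0−4)² + (-9−2)² = 16 + 121 = 137
Spawn C is nearest.

Spawn C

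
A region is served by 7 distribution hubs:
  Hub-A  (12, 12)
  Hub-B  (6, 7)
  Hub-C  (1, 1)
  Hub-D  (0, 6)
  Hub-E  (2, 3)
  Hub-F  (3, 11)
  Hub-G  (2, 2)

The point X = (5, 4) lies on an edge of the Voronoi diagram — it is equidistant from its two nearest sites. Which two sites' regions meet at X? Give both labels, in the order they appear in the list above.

Hub-B and Hub-E

Squared distances from X to each site:
d²(X, Hub-A) = 49 + 64 = 113
d²(X, Hub-B) = 1 + 9 = 10
d²(X, Hub-C) = 16 + 9 = 25
d²(X, Hub-D) = 25 + 4 = 29
d²(X, Hub-E) = 9 + 1 = 10
d²(X, Hub-F) = 4 + 49 = 53
d²(X, Hub-G) = 9 + 4 = 13
X is equidistant from Hub-B and Hub-E (both at squared distance 10), and every other site is strictly farther — so X lies on the Hub-B–Hub-E Voronoi edge.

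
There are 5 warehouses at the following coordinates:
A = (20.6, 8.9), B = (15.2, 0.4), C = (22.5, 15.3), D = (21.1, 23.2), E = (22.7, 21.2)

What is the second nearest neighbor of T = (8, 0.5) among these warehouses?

Compare squared distances (the ordering matches that of the actual distances):
|TA|² = 158.76 + 70.56 = 229.32
|TB|² = 51.84 + 0.01 = 51.85
|TC|² = 210.25 + 219.04 = 429.29
|TD|² = 171.61 + 515.29 = 686.9
|TE|² = 216.09 + 428.49 = 644.58
Sorted ascending: B, A, C, … — the second-nearest is A.

A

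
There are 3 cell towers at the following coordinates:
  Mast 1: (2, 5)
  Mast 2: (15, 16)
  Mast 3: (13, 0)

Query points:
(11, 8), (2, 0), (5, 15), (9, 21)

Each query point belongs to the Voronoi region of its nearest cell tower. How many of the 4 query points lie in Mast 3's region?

1

(11, 8) — d² to each: Mast 1:90, Mast 2:80, Mast 3:68 → nearest is Mast 3
(2, 0) — d² to each: Mast 1:25, Mast 2:425, Mast 3:121 → nearest is Mast 1
(5, 15) — d² to each: Mast 1:109, Mast 2:101, Mast 3:289 → nearest is Mast 2
(9, 21) — d² to each: Mast 1:305, Mast 2:61, Mast 3:457 → nearest is Mast 2
1 of the 4 points has Mast 3 as nearest.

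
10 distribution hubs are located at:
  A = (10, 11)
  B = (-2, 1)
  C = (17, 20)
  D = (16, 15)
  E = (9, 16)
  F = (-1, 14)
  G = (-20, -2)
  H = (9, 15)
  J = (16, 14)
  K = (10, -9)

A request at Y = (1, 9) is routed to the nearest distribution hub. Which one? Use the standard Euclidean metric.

Compare squared distances (the ordering matches that of the actual distances):
|YA|² = (1−10)² + (9−11)² = 81 + 4 = 85
|YB|² = (1−(-2))² + (9−1)² = 9 + 64 = 73
|YC|² = (1−17)² + (9−20)² = 256 + 121 = 377
|YD|² = (1−16)² + (9−15)² = 225 + 36 = 261
|YE|² = (1−9)² + (9−16)² = 64 + 49 = 113
|YF|² = (1−(-1))² + (9−14)² = 4 + 25 = 29
|YG|² = (1−(-20))² + (9−(-2))² = 441 + 121 = 562
|YH|² = (1−9)² + (9−15)² = 64 + 36 = 100
|YJ|² = (1−16)² + (9−14)² = 225 + 25 = 250
|YK|² = (1−10)² + (9−(-9))² = 81 + 324 = 405
Minimum is at F.

F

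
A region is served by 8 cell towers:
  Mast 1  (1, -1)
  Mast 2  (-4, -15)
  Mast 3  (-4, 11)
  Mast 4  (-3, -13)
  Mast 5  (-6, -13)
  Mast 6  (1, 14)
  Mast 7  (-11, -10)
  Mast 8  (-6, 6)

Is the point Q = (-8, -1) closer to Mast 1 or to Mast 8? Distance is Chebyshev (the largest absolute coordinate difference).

Mast 8

d(Q, Mast 1) = max(9, 0) = 9
d(Q, Mast 8) = max(2, 7) = 7
9 > 7, so Mast 8 is closer.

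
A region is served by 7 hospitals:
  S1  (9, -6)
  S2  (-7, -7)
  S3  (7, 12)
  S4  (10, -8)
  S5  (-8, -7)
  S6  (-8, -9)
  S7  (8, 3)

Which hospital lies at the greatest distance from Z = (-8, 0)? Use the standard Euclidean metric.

S4

Since √ is increasing, it suffices to compare squared distances:
|ZS1|² = (-8−9)² + (0−(-6))² = 289 + 36 = 325
|ZS2|² = (-8−(-7))² + (0−(-7))² = 1 + 49 = 50
|ZS3|² = (-8−7)² + (0−12)² = 225 + 144 = 369
|ZS4|² = (-8−10)² + (0−(-8))² = 324 + 64 = 388
|ZS5|² = (-8−(-8))² + (0−(-7))² = 0 + 49 = 49
|ZS6|² = (-8−(-8))² + (0−(-9))² = 0 + 81 = 81
|ZS7|² = (-8−8)² + (0−3)² = 256 + 9 = 265
The largest is to S4.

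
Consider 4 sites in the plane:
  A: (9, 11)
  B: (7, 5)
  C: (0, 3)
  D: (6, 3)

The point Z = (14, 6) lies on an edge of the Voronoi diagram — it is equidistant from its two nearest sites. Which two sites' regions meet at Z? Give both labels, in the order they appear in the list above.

A and B

Squared distances from Z to each site:
|ZA|² = 25 + 25 = 50
|ZB|² = 49 + 1 = 50
|ZC|² = 196 + 9 = 205
|ZD|² = 64 + 9 = 73
Z is equidistant from A and B (both at squared distance 50), and every other site is strictly farther — so Z lies on the A–B Voronoi edge.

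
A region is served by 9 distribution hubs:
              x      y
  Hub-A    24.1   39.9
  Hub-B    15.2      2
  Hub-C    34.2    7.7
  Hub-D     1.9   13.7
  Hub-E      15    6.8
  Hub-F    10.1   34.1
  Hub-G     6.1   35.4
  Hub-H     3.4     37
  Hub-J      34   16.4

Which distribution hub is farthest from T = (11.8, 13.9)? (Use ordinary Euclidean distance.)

Hub-A

Squared Euclidean distances:
d²(T, Hub-A) = 151.29 + 676 = 827.29
d²(T, Hub-B) = 11.56 + 141.61 = 153.17
d²(T, Hub-C) = 501.76 + 38.44 = 540.2
d²(T, Hub-D) = 98.01 + 0.04 = 98.05
d²(T, Hub-E) = 10.24 + 50.41 = 60.65
d²(T, Hub-F) = 2.89 + 408.04 = 410.93
d²(T, Hub-G) = 32.49 + 462.25 = 494.74
d²(T, Hub-H) = 70.56 + 533.61 = 604.17
d²(T, Hub-J) = 492.84 + 6.25 = 499.09
The largest is to Hub-A.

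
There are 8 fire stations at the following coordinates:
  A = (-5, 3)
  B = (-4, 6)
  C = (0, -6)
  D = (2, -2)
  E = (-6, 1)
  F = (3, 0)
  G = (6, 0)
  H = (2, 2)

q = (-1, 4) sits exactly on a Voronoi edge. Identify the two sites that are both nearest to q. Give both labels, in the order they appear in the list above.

B and H

Squared distances from q to each site:
|qA|² = 16 + 1 = 17
|qB|² = 9 + 4 = 13
|qC|² = 1 + 100 = 101
|qD|² = 9 + 36 = 45
|qE|² = 25 + 9 = 34
|qF|² = 16 + 16 = 32
|qG|² = 49 + 16 = 65
|qH|² = 9 + 4 = 13
q is equidistant from B and H (both at squared distance 13), and every other site is strictly farther — so q lies on the B–H Voronoi edge.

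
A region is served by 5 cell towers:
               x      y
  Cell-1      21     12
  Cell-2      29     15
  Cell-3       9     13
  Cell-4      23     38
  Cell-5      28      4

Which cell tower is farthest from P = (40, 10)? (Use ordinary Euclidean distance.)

Cell-4

Squared Euclidean distances:
d²(P, Cell-1) = (40−21)² + (10−12)² = 361 + 4 = 365
d²(P, Cell-2) = (40−29)² + (10−15)² = 121 + 25 = 146
d²(P, Cell-3) = (40−9)² + (10−13)² = 961 + 9 = 970
d²(P, Cell-4) = (40−23)² + (10−38)² = 289 + 784 = 1073
d²(P, Cell-5) = (40−28)² + (10−4)² = 144 + 36 = 180
The largest is to Cell-4.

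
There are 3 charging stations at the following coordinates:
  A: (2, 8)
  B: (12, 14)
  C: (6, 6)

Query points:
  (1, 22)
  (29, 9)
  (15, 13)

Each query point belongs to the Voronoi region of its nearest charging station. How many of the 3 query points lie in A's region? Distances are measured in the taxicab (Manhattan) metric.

(1, 22) — d to each: A:15, B:19, C:21 → nearest is A
(29, 9) — d to each: A:28, B:22, C:26 → nearest is B
(15, 13) — d to each: A:18, B:4, C:16 → nearest is B
1 of the 3 points has A as nearest.

1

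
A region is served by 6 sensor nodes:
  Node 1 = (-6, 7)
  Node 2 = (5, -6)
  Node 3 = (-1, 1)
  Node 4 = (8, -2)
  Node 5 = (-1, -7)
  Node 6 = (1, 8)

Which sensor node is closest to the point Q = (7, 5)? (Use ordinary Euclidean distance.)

Squared Euclidean distances:
d²(Q, Node 1) = (7−(-6))² + (5−7)² = 169 + 4 = 173
d²(Q, Node 2) = (7−5)² + (5−(-6))² = 4 + 121 = 125
d²(Q, Node 3) = (7−(-1))² + (5−1)² = 64 + 16 = 80
d²(Q, Node 4) = (7−8)² + (5−(-2))² = 1 + 49 = 50
d²(Q, Node 5) = (7−(-1))² + (5−(-7))² = 64 + 144 = 208
d²(Q, Node 6) = (7−1)² + (5−8)² = 36 + 9 = 45
Node 6 is nearest.

Node 6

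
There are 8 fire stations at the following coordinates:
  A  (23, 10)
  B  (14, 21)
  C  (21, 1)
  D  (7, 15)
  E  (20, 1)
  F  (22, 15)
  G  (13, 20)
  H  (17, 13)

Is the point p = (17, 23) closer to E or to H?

H

Compare squared distances:
|pE|² = (17−20)² + (23−1)² = 9 + 484 = 493
|pH|² = (17−17)² + (23−13)² = 0 + 100 = 100
493 > 100, so H is closer.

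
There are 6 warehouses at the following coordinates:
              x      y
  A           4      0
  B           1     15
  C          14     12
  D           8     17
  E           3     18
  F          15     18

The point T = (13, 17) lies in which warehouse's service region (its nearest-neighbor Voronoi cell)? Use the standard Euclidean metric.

F

Compare squared distances (the ordering matches that of the actual distances):
|TA|² = (13−4)² + (17−0)² = 81 + 289 = 370
|TB|² = (13−1)² + (17−15)² = 144 + 4 = 148
|TC|² = (13−14)² + (17−12)² = 1 + 25 = 26
|TD|² = (13−8)² + (17−17)² = 25 + 0 = 25
|TE|² = (13−3)² + (17−18)² = 100 + 1 = 101
|TF|² = (13−15)² + (17−18)² = 4 + 1 = 5
The smallest is to F, so T lies in the Voronoi region of F.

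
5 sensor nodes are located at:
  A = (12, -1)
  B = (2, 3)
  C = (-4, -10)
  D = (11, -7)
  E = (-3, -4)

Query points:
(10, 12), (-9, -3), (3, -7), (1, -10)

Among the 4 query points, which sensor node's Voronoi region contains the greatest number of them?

E

(10, 12) — d² to each: A:173, B:145, C:680, D:362, E:425 → nearest is B
(-9, -3) — d² to each: A:445, B:157, C:74, D:416, E:37 → nearest is E
(3, -7) — d² to each: A:117, B:101, C:58, D:64, E:45 → nearest is E
(1, -10) — d² to each: A:202, B:170, C:25, D:109, E:52 → nearest is C
Tally — B:1, C:1, E:2. E captures the most (2).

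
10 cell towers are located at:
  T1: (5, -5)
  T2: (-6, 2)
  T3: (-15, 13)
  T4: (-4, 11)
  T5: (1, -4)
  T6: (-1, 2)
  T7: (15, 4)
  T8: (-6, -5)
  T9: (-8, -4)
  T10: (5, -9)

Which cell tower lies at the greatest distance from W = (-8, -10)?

Since √ is increasing, it suffices to compare squared distances:
|WT1|² = 169 + 25 = 194
|WT2|² = 4 + 144 = 148
|WT3|² = 49 + 529 = 578
|WT4|² = 16 + 441 = 457
|WT5|² = 81 + 36 = 117
|WT6|² = 49 + 144 = 193
|WT7|² = 529 + 196 = 725
|WT8|² = 4 + 25 = 29
|WT9|² = 0 + 36 = 36
d²(W, T10) = 169 + 1 = 170
The largest is to T7.

T7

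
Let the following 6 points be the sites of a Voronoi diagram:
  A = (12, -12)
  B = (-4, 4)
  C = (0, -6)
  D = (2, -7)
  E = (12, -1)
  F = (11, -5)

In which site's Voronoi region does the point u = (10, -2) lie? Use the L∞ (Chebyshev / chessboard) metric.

d(u,A) = max(2, 10) = 10
d(u,B) = max(14, 6) = 14
d(u,C) = max(10, 4) = 10
d(u,D) = max(8, 5) = 8
d(u,E) = max(2, 1) = 2
d(u,F) = max(1, 3) = 3
Minimum is at E.

E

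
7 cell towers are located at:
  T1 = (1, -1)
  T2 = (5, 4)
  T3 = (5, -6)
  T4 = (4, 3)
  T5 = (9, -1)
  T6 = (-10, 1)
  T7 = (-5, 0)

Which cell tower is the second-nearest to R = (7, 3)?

Squared Euclidean distances:
|RT1|² = (7−1)² + (3−(-1))² = 36 + 16 = 52
|RT2|² = (7−5)² + (3−4)² = 4 + 1 = 5
|RT3|² = (7−5)² + (3−(-6))² = 4 + 81 = 85
|RT4|² = (7−4)² + (3−3)² = 9 + 0 = 9
|RT5|² = (7−9)² + (3−(-1))² = 4 + 16 = 20
|RT6|² = (7−(-10))² + (3−1)² = 289 + 4 = 293
|RT7|² = (7−(-5))² + (3−0)² = 144 + 9 = 153
Sorted ascending: T2, T4, T5, … — the second-nearest is T4.

T4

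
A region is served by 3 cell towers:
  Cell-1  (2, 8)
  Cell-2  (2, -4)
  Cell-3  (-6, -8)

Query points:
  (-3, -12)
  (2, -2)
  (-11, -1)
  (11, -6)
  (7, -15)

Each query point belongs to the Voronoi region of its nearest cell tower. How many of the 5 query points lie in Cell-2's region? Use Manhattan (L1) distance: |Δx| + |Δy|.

(-3, -12) — d to each: Cell-1:25, Cell-2:13, Cell-3:7 → nearest is Cell-3
(2, -2) — d to each: Cell-1:10, Cell-2:2, Cell-3:14 → nearest is Cell-2
(-11, -1) — d to each: Cell-1:22, Cell-2:16, Cell-3:12 → nearest is Cell-3
(11, -6) — d to each: Cell-1:23, Cell-2:11, Cell-3:19 → nearest is Cell-2
(7, -15) — d to each: Cell-1:28, Cell-2:16, Cell-3:20 → nearest is Cell-2
3 of the 5 points have Cell-2 as nearest.

3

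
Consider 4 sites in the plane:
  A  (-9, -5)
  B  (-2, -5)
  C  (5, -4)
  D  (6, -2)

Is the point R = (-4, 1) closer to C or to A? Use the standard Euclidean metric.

Compare squared distances:
|RC|² = (-4−5)² + (1−(-4))² = 81 + 25 = 106
|RA|² = (-4−(-9))² + (1−(-5))² = 25 + 36 = 61
106 > 61, so A is closer.

A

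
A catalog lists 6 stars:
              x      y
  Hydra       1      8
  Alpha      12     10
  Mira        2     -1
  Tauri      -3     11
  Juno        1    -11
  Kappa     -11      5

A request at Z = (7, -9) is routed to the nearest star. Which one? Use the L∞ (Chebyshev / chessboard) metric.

Juno

d(Z, Hydra) = max(6, 17) = 17
d(Z, Alpha) = max(5, 19) = 19
d(Z, Mira) = max(5, 8) = 8
d(Z, Tauri) = max(10, 20) = 20
d(Z, Juno) = max(6, 2) = 6
d(Z, Kappa) = max(18, 14) = 18
The smallest is to Juno, so Z lies in the Voronoi region of Juno.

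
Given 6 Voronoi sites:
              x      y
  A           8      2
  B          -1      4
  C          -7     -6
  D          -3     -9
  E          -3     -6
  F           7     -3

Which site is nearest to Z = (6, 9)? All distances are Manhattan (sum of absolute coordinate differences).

A

d(Z,A) = |6−8| + |9−2| = 2 + 7 = 9
d(Z,B) = |6−(-1)| + |9−4| = 7 + 5 = 12
d(Z,C) = |6−(-7)| + |9−(-6)| = 13 + 15 = 28
d(Z,D) = |6−(-3)| + |9−(-9)| = 9 + 18 = 27
d(Z,E) = |6−(-3)| + |9−(-6)| = 9 + 15 = 24
d(Z,F) = |6−7| + |9−(-3)| = 1 + 12 = 13
A is nearest.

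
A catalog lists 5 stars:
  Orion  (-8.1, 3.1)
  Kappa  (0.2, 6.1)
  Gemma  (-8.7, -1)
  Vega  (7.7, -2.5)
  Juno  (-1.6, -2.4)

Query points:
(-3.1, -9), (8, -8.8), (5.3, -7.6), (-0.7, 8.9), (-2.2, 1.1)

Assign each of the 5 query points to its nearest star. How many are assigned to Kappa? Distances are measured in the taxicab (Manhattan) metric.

(-3.1, -9) — d to each: Orion:17.1, Kappa:18.4, Gemma:13.6, Vega:17.3, Juno:8.1 → nearest is Juno
(8, -8.8) — d to each: Orion:28, Kappa:22.7, Gemma:24.5, Vega:6.6, Juno:16 → nearest is Vega
(5.3, -7.6) — d to each: Orion:24.1, Kappa:18.8, Gemma:20.6, Vega:7.5, Juno:12.1 → nearest is Vega
(-0.7, 8.9) — d to each: Orion:13.2, Kappa:3.7, Gemma:17.9, Vega:19.8, Juno:12.2 → nearest is Kappa
(-2.2, 1.1) — d to each: Orion:7.9, Kappa:7.4, Gemma:8.6, Vega:13.5, Juno:4.1 → nearest is Juno
1 of the 5 points has Kappa as nearest.

1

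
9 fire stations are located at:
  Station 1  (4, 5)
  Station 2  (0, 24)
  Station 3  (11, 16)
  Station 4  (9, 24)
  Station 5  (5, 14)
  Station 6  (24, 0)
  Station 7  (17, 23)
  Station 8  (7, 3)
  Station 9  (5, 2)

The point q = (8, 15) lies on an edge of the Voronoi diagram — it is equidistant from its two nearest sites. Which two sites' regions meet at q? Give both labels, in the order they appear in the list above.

Squared distances from q to each site:
d²(q, Station 1) = 16 + 100 = 116
d²(q, Station 2) = 64 + 81 = 145
d²(q, Station 3) = 9 + 1 = 10
d²(q, Station 4) = 1 + 81 = 82
d²(q, Station 5) = 9 + 1 = 10
d²(q, Station 6) = 256 + 225 = 481
d²(q, Station 7) = 81 + 64 = 145
d²(q, Station 8) = 1 + 144 = 145
d²(q, Station 9) = 9 + 169 = 178
q is equidistant from Station 3 and Station 5 (both at squared distance 10), and every other site is strictly farther — so q lies on the Station 3–Station 5 Voronoi edge.

Station 3 and Station 5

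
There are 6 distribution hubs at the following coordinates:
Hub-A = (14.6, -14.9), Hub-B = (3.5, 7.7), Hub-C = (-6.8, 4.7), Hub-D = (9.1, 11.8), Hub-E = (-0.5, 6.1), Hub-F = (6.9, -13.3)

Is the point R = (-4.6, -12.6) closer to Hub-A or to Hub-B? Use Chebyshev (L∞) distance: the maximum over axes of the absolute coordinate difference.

d(R, Hub-A) = max(19.2, 2.3) = 19.2
d(R, Hub-B) = max(8.1, 20.3) = 20.3
19.2 < 20.3, so Hub-A is closer.

Hub-A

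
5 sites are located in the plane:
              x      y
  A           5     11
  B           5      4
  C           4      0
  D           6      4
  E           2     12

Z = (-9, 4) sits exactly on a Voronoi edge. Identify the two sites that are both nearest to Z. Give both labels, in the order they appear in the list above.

Squared distances from Z to each site:
|ZA|² = (-9−5)² + (4−11)² = 196 + 49 = 245
|ZB|² = (-9−5)² + (4−4)² = 196 + 0 = 196
|ZC|² = (-9−4)² + (4−0)² = 169 + 16 = 185
|ZD|² = (-9−6)² + (4−4)² = 225 + 0 = 225
|ZE|² = (-9−2)² + (4−12)² = 121 + 64 = 185
Z is equidistant from C and E (both at squared distance 185), and every other site is strictly farther — so Z lies on the C–E Voronoi edge.

C and E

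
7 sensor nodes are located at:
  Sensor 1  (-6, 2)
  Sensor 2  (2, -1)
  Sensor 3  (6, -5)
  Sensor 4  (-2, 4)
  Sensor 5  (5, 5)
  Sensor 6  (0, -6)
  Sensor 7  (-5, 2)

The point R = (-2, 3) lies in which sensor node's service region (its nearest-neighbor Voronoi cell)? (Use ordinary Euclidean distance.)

Since √ is increasing, it suffices to compare squared distances:
d²(R, Sensor 1) = (-2−(-6))² + (3−2)² = 16 + 1 = 17
d²(R, Sensor 2) = (-2−2)² + (3−(-1))² = 16 + 16 = 32
d²(R, Sensor 3) = (-2−6)² + (3−(-5))² = 64 + 64 = 128
d²(R, Sensor 4) = (-2−(-2))² + (3−4)² = 0 + 1 = 1
d²(R, Sensor 5) = (-2−5)² + (3−5)² = 49 + 4 = 53
d²(R, Sensor 6) = (-2−0)² + (3−(-6))² = 4 + 81 = 85
d²(R, Sensor 7) = (-2−(-5))² + (3−2)² = 9 + 1 = 10
Minimum is at Sensor 4.

Sensor 4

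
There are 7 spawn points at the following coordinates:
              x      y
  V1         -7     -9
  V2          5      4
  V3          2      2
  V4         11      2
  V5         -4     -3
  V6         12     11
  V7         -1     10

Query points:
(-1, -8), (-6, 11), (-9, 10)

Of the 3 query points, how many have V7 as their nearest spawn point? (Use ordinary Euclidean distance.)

(-1, -8) — d² to each: V1:37, V2:180, V3:109, V4:244, V5:34, V6:530, V7:324 → nearest is V5
(-6, 11) — d² to each: V1:401, V2:170, V3:145, V4:370, V5:200, V6:324, V7:26 → nearest is V7
(-9, 10) — d² to each: V1:365, V2:232, V3:185, V4:464, V5:194, V6:442, V7:64 → nearest is V7
2 of the 3 points have V7 as nearest.

2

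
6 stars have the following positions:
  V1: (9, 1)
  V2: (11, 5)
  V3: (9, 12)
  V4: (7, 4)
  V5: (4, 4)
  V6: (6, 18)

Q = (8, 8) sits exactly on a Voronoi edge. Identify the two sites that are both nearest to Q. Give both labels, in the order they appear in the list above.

V3 and V4

Squared distances from Q to each site:
|QV1|² = (8−9)² + (8−1)² = 1 + 49 = 50
|QV2|² = (8−11)² + (8−5)² = 9 + 9 = 18
|QV3|² = (8−9)² + (8−12)² = 1 + 16 = 17
|QV4|² = (8−7)² + (8−4)² = 1 + 16 = 17
|QV5|² = (8−4)² + (8−4)² = 16 + 16 = 32
|QV6|² = (8−6)² + (8−18)² = 4 + 100 = 104
Q is equidistant from V3 and V4 (both at squared distance 17), and every other site is strictly farther — so Q lies on the V3–V4 Voronoi edge.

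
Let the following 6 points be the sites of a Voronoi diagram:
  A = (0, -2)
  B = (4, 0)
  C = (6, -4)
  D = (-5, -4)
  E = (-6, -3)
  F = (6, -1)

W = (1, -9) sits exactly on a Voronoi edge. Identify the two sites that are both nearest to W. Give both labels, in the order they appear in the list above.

Squared distances from W to each site:
|WA|² = (1−0)² + (-9−(-2))² = 1 + 49 = 50
|WB|² = (1−4)² + (-9−0)² = 9 + 81 = 90
|WC|² = (1−6)² + (-9−(-4))² = 25 + 25 = 50
|WD|² = (1−(-5))² + (-9−(-4))² = 36 + 25 = 61
|WE|² = (1−(-6))² + (-9−(-3))² = 49 + 36 = 85
|WF|² = (1−6)² + (-9−(-1))² = 25 + 64 = 89
W is equidistant from A and C (both at squared distance 50), and every other site is strictly farther — so W lies on the A–C Voronoi edge.

A and C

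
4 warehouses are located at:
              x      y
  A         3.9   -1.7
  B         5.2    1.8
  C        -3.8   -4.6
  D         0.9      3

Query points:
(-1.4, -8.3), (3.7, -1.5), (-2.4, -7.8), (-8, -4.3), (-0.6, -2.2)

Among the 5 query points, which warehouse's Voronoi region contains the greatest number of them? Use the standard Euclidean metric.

(-1.4, -8.3) — d² to each: A:71.65, B:145.57, C:19.45, D:132.98 → nearest is C
(3.7, -1.5) — d² to each: A:0.08, B:13.14, C:65.86, D:28.09 → nearest is A
(-2.4, -7.8) — d² to each: A:76.9, B:149.92, C:12.2, D:127.53 → nearest is C
(-8, -4.3) — d² to each: A:148.37, B:211.45, C:17.73, D:132.5 → nearest is C
(-0.6, -2.2) — d² to each: A:20.5, B:49.64, C:16, D:29.29 → nearest is C
Tally — A:1, C:4. C captures the most (4).

C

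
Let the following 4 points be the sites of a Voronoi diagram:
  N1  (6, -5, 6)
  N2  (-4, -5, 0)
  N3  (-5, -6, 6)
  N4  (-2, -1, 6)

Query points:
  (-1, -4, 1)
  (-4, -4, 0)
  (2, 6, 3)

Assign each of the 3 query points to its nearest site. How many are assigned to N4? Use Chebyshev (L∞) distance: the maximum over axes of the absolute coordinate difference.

(-1, -4, 1) — d to each: N1:7, N2:3, N3:5, N4:5 → nearest is N2
(-4, -4, 0) — d to each: N1:10, N2:1, N3:6, N4:6 → nearest is N2
(2, 6, 3) — d to each: N1:11, N2:11, N3:12, N4:7 → nearest is N4
1 of the 3 points has N4 as nearest.

1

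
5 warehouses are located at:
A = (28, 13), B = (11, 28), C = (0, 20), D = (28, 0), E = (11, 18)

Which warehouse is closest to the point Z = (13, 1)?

Since √ is increasing, it suffices to compare squared distances:
|ZA|² = (13−28)² + (1−13)² = 225 + 144 = 369
|ZB|² = (13−11)² + (1−28)² = 4 + 729 = 733
|ZC|² = (13−0)² + (1−20)² = 169 + 361 = 530
|ZD|² = (13−28)² + (1−0)² = 225 + 1 = 226
|ZE|² = (13−11)² + (1−18)² = 4 + 289 = 293
Minimum is at D.

D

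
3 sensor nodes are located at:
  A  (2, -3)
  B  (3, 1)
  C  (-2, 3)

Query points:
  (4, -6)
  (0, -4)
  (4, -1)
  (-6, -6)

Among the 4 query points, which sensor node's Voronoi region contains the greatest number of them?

(4, -6) — d² to each: A:13, B:50, C:117 → nearest is A
(0, -4) — d² to each: A:5, B:34, C:53 → nearest is A
(4, -1) — d² to each: A:8, B:5, C:52 → nearest is B
(-6, -6) — d² to each: A:73, B:130, C:97 → nearest is A
Tally — A:3, B:1. A captures the most (3).

A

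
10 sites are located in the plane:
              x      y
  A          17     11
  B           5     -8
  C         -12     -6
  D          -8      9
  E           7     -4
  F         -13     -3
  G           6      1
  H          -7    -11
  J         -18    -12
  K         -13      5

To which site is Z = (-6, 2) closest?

D

Squared Euclidean distances:
|ZA|² = 529 + 81 = 610
|ZB|² = 121 + 100 = 221
|ZC|² = 36 + 64 = 100
|ZD|² = 4 + 49 = 53
|ZE|² = 169 + 36 = 205
|ZF|² = 49 + 25 = 74
|ZG|² = 144 + 1 = 145
|ZH|² = 1 + 169 = 170
|ZJ|² = 144 + 196 = 340
|ZK|² = 49 + 9 = 58
The smallest is to D, so Z lies in the Voronoi region of D.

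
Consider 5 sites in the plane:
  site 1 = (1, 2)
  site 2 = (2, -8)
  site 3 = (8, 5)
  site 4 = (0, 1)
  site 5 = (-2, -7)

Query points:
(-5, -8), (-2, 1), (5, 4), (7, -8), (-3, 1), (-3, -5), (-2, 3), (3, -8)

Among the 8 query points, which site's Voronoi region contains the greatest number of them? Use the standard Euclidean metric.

site 4

(-5, -8) — d² to each: site 1:136, site 2:49, site 3:338, site 4:106, site 5:10 → nearest is site 5
(-2, 1) — d² to each: site 1:10, site 2:97, site 3:116, site 4:4, site 5:64 → nearest is site 4
(5, 4) — d² to each: site 1:20, site 2:153, site 3:10, site 4:34, site 5:170 → nearest is site 3
(7, -8) — d² to each: site 1:136, site 2:25, site 3:170, site 4:130, site 5:82 → nearest is site 2
(-3, 1) — d² to each: site 1:17, site 2:106, site 3:137, site 4:9, site 5:65 → nearest is site 4
(-3, -5) — d² to each: site 1:65, site 2:34, site 3:221, site 4:45, site 5:5 → nearest is site 5
(-2, 3) — d² to each: site 1:10, site 2:137, site 3:104, site 4:8, site 5:100 → nearest is site 4
(3, -8) — d² to each: site 1:104, site 2:1, site 3:194, site 4:90, site 5:26 → nearest is site 2
Tally — site 2:2, site 3:1, site 4:3, site 5:2. site 4 captures the most (3).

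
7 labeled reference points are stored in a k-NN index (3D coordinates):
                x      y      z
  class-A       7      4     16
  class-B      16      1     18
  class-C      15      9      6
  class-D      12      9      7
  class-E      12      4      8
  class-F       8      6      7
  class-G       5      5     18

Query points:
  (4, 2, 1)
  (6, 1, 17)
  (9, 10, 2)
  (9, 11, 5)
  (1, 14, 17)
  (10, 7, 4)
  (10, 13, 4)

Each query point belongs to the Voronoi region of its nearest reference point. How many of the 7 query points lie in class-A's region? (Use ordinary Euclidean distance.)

1

(4, 2, 1) — d² to each: class-A:238, class-B:434, class-C:195, class-D:149, class-E:117, class-F:68, class-G:299 → nearest is class-F
(6, 1, 17) — d² to each: class-A:11, class-B:101, class-C:266, class-D:200, class-E:126, class-F:129, class-G:18 → nearest is class-A
(9, 10, 2) — d² to each: class-A:236, class-B:386, class-C:53, class-D:35, class-E:81, class-F:42, class-G:297 → nearest is class-D
(9, 11, 5) — d² to each: class-A:174, class-B:318, class-C:41, class-D:17, class-E:67, class-F:30, class-G:221 → nearest is class-D
(1, 14, 17) — d² to each: class-A:137, class-B:395, class-C:342, class-D:246, class-E:302, class-F:213, class-G:98 → nearest is class-G
(10, 7, 4) — d² to each: class-A:162, class-B:268, class-C:33, class-D:17, class-E:29, class-F:14, class-G:225 → nearest is class-F
(10, 13, 4) — d² to each: class-A:234, class-B:376, class-C:45, class-D:29, class-E:101, class-F:62, class-G:285 → nearest is class-D
1 of the 7 points has class-A as nearest.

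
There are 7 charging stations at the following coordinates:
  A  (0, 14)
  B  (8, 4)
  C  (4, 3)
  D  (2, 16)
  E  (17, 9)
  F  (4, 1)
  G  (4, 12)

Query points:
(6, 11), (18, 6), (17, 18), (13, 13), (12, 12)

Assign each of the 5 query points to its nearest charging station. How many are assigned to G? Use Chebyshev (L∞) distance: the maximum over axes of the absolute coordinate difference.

(6, 11) — d to each: A:6, B:7, C:8, D:5, E:11, F:10, G:2 → nearest is G
(18, 6) — d to each: A:18, B:10, C:14, D:16, E:3, F:14, G:14 → nearest is E
(17, 18) — d to each: A:17, B:14, C:15, D:15, E:9, F:17, G:13 → nearest is E
(13, 13) — d to each: A:13, B:9, C:10, D:11, E:4, F:12, G:9 → nearest is E
(12, 12) — d to each: A:12, B:8, C:9, D:10, E:5, F:11, G:8 → nearest is E
1 of the 5 points has G as nearest.

1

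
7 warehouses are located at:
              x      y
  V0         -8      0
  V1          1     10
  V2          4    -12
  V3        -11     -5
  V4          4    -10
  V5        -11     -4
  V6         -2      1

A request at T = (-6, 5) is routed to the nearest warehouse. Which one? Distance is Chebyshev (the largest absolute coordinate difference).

V6

d(T,V0) = max(2, 5) = 5
d(T,V1) = max(7, 5) = 7
d(T,V2) = max(10, 17) = 17
d(T,V3) = max(5, 10) = 10
d(T,V4) = max(10, 15) = 15
d(T,V5) = max(5, 9) = 9
d(T,V6) = max(4, 4) = 4
The smallest is to V6, so T lies in the Voronoi region of V6.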